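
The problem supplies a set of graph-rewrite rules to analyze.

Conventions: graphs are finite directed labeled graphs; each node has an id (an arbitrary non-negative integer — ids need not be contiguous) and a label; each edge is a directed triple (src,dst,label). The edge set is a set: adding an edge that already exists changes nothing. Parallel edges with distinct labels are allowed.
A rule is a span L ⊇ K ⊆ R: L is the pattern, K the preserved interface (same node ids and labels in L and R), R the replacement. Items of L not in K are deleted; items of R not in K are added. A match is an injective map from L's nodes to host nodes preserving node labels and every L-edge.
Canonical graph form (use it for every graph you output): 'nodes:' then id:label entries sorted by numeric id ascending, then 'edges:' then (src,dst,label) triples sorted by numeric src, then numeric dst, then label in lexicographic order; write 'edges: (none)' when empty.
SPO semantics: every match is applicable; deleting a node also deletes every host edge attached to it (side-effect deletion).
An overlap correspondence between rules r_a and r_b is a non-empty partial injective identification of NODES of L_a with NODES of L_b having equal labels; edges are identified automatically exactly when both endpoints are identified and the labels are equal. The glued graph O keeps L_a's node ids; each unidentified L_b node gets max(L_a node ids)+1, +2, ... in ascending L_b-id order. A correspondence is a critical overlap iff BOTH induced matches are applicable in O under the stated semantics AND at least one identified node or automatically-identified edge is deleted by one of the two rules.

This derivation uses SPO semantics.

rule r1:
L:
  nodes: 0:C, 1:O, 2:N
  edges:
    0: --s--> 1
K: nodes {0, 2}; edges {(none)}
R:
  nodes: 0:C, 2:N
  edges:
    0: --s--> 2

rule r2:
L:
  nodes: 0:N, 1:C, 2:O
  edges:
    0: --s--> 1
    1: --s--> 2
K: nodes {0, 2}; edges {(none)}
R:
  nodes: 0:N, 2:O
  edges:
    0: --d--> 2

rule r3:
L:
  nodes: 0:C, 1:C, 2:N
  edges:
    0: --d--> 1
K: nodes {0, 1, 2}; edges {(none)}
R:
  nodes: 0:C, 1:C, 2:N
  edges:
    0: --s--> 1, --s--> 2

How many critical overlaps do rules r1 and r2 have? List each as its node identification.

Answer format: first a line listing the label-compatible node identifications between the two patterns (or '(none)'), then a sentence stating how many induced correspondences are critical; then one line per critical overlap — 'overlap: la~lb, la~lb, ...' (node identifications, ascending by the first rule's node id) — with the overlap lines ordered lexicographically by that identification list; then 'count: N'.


label-compatible node identifications between L(r1) and L(r2): 0~1, 1~2, 2~0
6 of the induced correspondences are critical overlaps of r1 and r2.
overlap: 0~1
overlap: 0~1, 1~2
overlap: 0~1, 1~2, 2~0
overlap: 0~1, 2~0
overlap: 1~2
overlap: 1~2, 2~0
count: 6


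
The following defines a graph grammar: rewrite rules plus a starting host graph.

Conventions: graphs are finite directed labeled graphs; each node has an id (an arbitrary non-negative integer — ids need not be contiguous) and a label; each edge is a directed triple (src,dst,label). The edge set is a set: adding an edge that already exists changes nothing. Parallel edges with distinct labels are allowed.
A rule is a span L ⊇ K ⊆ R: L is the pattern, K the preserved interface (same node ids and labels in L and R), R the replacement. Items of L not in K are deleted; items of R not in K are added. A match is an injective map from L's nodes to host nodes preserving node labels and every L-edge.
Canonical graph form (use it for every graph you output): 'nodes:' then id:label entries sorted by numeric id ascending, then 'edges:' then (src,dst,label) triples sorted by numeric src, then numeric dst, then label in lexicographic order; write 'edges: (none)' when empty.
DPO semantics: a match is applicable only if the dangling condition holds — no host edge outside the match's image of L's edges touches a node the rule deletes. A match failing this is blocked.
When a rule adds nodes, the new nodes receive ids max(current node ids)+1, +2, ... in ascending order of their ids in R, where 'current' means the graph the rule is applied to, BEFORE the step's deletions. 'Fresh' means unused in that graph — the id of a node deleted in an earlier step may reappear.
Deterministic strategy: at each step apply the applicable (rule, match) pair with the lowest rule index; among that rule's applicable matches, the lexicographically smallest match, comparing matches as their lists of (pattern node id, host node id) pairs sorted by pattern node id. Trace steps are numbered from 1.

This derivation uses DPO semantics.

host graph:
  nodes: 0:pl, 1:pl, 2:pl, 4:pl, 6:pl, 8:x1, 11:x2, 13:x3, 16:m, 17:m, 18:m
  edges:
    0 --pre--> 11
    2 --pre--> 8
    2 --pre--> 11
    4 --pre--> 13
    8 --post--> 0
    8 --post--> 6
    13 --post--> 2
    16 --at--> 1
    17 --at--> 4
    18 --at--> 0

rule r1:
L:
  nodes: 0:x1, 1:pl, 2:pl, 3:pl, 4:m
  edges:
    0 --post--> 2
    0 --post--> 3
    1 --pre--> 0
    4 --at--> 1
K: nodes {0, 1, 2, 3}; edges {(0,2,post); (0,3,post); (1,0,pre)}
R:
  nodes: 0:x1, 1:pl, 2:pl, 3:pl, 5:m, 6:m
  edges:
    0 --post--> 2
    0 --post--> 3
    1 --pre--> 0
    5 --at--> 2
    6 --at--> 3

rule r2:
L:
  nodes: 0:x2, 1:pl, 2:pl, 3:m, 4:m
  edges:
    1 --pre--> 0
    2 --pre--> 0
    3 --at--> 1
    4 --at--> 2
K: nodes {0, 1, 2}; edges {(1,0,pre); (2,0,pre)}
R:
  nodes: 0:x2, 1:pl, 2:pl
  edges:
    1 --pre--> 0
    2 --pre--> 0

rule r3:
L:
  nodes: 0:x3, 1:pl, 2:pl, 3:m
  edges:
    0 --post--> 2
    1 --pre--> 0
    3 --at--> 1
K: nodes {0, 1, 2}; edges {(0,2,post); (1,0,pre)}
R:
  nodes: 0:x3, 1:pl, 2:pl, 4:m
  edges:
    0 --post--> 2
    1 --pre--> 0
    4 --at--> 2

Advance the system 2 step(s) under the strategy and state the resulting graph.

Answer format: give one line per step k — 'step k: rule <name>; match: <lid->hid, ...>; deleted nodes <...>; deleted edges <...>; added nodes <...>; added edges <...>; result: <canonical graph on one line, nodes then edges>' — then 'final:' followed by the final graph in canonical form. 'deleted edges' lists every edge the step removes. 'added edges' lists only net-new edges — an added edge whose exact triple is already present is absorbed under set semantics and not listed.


step 1: rule r3; match: 0->13, 1->4, 2->2, 3->17; deleted nodes 17; deleted edges (17,4,at); added nodes 19; added edges (19,2,at); result: nodes: 0:pl, 1:pl, 2:pl, 4:pl, 6:pl, 8:x1, 11:x2, 13:x3, 16:m, 18:m, 19:m edges: (0,11,pre); (2,8,pre); (2,11,pre); (4,13,pre); (8,0,post); (8,6,post); (13,2,post); (16,1,at); (18,0,at); (19,2,at)
step 2: rule r1; match: 0->8, 1->2, 2->0, 3->6, 4->19; deleted nodes 19; deleted edges (19,2,at); added nodes 20, 21; added edges (20,0,at); (21,6,at); result: nodes: 0:pl, 1:pl, 2:pl, 4:pl, 6:pl, 8:x1, 11:x2, 13:x3, 16:m, 18:m, 20:m, 21:m edges: (0,11,pre); (2,8,pre); (2,11,pre); (4,13,pre); (8,0,post); (8,6,post); (13,2,post); (16,1,at); (18,0,at); (20,0,at); (21,6,at)
final:
nodes: 0:pl, 1:pl, 2:pl, 4:pl, 6:pl, 8:x1, 11:x2, 13:x3, 16:m, 18:m, 20:m, 21:m
edges: (0,11,pre); (2,8,pre); (2,11,pre); (4,13,pre); (8,0,post); (8,6,post); (13,2,post); (16,1,at); (18,0,at); (20,0,at); (21,6,at)


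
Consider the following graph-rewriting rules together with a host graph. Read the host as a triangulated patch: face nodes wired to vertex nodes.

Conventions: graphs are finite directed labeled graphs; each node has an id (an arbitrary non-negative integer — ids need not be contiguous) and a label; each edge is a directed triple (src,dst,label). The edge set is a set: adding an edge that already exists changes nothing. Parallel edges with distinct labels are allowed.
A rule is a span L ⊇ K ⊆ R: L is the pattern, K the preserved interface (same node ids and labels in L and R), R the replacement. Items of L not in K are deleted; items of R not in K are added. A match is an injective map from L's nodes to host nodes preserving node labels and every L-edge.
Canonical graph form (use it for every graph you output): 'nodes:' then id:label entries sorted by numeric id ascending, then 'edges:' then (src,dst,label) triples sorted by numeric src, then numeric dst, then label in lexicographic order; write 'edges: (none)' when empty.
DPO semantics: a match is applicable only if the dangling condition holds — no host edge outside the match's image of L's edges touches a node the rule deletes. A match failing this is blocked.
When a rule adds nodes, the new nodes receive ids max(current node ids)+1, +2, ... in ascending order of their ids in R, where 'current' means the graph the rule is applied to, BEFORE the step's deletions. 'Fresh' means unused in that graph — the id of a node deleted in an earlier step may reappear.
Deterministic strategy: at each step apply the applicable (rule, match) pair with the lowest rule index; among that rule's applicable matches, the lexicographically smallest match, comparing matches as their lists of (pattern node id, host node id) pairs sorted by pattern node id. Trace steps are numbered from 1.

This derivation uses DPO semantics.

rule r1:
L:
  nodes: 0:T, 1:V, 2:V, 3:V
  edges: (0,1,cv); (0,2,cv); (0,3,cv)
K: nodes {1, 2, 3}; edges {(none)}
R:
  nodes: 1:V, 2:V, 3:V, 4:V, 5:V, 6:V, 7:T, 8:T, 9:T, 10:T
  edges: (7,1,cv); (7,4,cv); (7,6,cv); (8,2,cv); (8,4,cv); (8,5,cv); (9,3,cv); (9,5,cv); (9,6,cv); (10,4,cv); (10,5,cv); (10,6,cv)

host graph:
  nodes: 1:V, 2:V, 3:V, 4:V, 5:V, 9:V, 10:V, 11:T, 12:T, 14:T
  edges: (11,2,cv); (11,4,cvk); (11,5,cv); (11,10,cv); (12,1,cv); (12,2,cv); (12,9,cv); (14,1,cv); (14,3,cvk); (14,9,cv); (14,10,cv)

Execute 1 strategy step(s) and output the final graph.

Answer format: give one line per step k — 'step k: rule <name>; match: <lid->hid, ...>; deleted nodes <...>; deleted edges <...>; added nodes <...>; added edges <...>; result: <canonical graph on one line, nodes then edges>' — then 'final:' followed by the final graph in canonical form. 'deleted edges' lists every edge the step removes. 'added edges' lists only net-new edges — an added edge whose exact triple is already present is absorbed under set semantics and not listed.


step 1: rule r1; match: 0->12, 1->1, 2->2, 3->9; deleted nodes 12; deleted edges (12,1,cv); (12,2,cv); (12,9,cv); added nodes 15, 16, 17, 18, 19, 20, 21; added edges (18,1,cv); (18,15,cv); (18,17,cv); (19,2,cv); (19,15,cv); (19,16,cv); (20,9,cv); (20,16,cv); (20,17,cv); (21,15,cv); (21,16,cv); (21,17,cv); result: nodes: 1:V, 2:V, 3:V, 4:V, 5:V, 9:V, 10:V, 11:T, 14:T, 15:V, 16:V, 17:V, 18:T, 19:T, 20:T, 21:T edges: (11,2,cv); (11,4,cvk); (11,5,cv); (11,10,cv); (14,1,cv); (14,3,cvk); (14,9,cv); (14,10,cv); (18,1,cv); (18,15,cv); (18,17,cv); (19,2,cv); (19,15,cv); (19,16,cv); (20,9,cv); (20,16,cv); (20,17,cv); (21,15,cv); (21,16,cv); (21,17,cv)
final:
nodes: 1:V, 2:V, 3:V, 4:V, 5:V, 9:V, 10:V, 11:T, 14:T, 15:V, 16:V, 17:V, 18:T, 19:T, 20:T, 21:T
edges: (11,2,cv); (11,4,cvk); (11,5,cv); (11,10,cv); (14,1,cv); (14,3,cvk); (14,9,cv); (14,10,cv); (18,1,cv); (18,15,cv); (18,17,cv); (19,2,cv); (19,15,cv); (19,16,cv); (20,9,cv); (20,16,cv); (20,17,cv); (21,15,cv); (21,16,cv); (21,17,cv)


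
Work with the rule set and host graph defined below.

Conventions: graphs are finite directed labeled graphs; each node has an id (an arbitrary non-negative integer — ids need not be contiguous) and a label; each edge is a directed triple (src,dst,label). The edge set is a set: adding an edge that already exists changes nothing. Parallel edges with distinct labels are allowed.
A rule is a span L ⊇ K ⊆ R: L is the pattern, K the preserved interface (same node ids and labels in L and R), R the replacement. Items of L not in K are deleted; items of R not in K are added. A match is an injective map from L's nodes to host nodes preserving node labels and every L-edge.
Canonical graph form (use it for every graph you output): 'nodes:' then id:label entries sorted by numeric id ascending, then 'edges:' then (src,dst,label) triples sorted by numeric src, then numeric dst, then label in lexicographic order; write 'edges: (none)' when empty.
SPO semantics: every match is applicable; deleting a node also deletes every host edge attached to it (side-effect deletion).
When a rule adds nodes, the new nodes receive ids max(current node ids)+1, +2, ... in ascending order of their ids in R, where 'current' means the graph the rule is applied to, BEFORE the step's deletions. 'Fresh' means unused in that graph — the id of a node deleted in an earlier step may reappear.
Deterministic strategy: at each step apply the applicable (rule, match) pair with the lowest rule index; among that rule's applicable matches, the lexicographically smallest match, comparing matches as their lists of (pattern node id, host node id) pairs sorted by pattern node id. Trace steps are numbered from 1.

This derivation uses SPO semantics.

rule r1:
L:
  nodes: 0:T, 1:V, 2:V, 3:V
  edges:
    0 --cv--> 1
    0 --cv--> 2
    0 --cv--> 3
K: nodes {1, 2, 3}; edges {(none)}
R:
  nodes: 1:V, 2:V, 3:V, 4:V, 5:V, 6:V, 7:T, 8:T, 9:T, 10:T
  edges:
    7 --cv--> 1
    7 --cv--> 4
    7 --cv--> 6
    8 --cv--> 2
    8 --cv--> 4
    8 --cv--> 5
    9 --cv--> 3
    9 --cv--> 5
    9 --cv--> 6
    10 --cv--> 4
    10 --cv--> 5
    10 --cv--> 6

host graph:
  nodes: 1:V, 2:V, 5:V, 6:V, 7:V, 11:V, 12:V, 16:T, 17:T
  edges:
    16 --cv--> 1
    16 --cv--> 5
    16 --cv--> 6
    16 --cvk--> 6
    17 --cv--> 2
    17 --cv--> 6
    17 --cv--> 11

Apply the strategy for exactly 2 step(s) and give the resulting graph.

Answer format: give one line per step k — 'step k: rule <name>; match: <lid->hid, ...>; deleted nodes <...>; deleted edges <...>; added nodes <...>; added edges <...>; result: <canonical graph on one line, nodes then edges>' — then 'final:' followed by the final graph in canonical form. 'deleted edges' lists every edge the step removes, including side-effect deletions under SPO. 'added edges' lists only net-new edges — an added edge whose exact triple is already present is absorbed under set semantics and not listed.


step 1: rule r1; match: 0->16, 1->1, 2->5, 3->6; deleted nodes 16; deleted edges (16,1,cv); (16,5,cv); (16,6,cv); (16,6,cvk); added nodes 18, 19, 20, 21, 22, 23, 24; added edges (21,1,cv); (21,18,cv); (21,20,cv); (22,5,cv); (22,18,cv); (22,19,cv); (23,6,cv); (23,19,cv); (23,20,cv); (24,18,cv); (24,19,cv); (24,20,cv); result: nodes: 1:V, 2:V, 5:V, 6:V, 7:V, 11:V, 12:V, 17:T, 18:V, 19:V, 20:V, 21:T, 22:T, 23:T, 24:T edges: (17,2,cv); (17,6,cv); (17,11,cv); (21,1,cv); (21,18,cv); (21,20,cv); (22,5,cv); (22,18,cv); (22,19,cv); (23,6,cv); (23,19,cv); (23,20,cv); (24,18,cv); (24,19,cv); (24,20,cv)
step 2: rule r1; match: 0->17, 1->2, 2->6, 3->11; deleted nodes 17; deleted edges (17,2,cv); (17,6,cv); (17,11,cv); added nodes 25, 26, 27, 28, 29, 30, 31; added edges (28,2,cv); (28,25,cv); (28,27,cv); (29,6,cv); (29,25,cv); (29,26,cv); (30,11,cv); (30,26,cv); (30,27,cv); (31,25,cv); (31,26,cv); (31,27,cv); result: nodes: 1:V, 2:V, 5:V, 6:V, 7:V, 11:V, 12:V, 18:V, 19:V, 20:V, 21:T, 22:T, 23:T, 24:T, 25:V, 26:V, 27:V, 28:T, 29:T, 30:T, 31:T edges: (21,1,cv); (21,18,cv); (21,20,cv); (22,5,cv); (22,18,cv); (22,19,cv); (23,6,cv); (23,19,cv); (23,20,cv); (24,18,cv); (24,19,cv); (24,20,cv); (28,2,cv); (28,25,cv); (28,27,cv); (29,6,cv); (29,25,cv); (29,26,cv); (30,11,cv); (30,26,cv); (30,27,cv); (31,25,cv); (31,26,cv); (31,27,cv)
final:
nodes: 1:V, 2:V, 5:V, 6:V, 7:V, 11:V, 12:V, 18:V, 19:V, 20:V, 21:T, 22:T, 23:T, 24:T, 25:V, 26:V, 27:V, 28:T, 29:T, 30:T, 31:T
edges: (21,1,cv); (21,18,cv); (21,20,cv); (22,5,cv); (22,18,cv); (22,19,cv); (23,6,cv); (23,19,cv); (23,20,cv); (24,18,cv); (24,19,cv); (24,20,cv); (28,2,cv); (28,25,cv); (28,27,cv); (29,6,cv); (29,25,cv); (29,26,cv); (30,11,cv); (30,26,cv); (30,27,cv); (31,25,cv); (31,26,cv); (31,27,cv)


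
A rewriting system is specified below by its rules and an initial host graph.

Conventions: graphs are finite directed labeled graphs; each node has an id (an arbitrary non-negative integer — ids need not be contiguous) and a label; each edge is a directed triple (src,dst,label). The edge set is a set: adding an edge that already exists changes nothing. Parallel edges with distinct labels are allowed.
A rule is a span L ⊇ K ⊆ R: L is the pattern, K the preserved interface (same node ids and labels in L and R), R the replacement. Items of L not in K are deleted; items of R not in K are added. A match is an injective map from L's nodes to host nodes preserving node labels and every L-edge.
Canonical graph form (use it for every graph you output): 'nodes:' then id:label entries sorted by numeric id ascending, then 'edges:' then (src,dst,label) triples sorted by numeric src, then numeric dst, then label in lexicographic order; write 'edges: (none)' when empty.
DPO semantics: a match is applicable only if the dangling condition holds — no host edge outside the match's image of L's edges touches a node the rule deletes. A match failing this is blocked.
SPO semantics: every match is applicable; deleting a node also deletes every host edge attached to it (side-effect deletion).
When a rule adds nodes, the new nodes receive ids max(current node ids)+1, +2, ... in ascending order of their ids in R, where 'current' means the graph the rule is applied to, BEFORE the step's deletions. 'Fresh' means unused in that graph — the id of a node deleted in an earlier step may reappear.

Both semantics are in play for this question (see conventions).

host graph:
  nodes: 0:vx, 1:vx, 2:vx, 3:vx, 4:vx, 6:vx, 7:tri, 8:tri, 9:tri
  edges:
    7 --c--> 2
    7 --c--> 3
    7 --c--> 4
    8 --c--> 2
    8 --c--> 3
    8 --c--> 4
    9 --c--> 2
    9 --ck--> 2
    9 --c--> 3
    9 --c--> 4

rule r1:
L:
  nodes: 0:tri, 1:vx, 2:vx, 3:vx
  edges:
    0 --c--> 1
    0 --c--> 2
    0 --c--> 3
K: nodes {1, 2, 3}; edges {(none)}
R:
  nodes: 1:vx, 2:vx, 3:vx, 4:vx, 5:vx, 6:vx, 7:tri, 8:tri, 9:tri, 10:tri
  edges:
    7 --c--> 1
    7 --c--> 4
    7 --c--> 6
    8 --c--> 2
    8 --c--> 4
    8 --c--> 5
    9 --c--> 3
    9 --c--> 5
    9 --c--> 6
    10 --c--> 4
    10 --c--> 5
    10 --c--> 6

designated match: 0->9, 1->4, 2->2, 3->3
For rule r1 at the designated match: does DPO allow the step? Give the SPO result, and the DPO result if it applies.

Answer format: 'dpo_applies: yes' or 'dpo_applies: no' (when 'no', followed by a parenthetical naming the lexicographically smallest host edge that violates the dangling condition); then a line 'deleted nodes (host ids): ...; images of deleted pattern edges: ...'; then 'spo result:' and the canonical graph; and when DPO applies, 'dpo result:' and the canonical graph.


dpo_applies: no
(the rule deletes node 9, which keeps host edge (9,2,ck) outside the match image — the dangling condition fails, DPO blocks; SPO proceeds and side-deletes such edges)
deleted nodes (host ids): 9; images of deleted pattern edges: (9,2,c); (9,3,c); (9,4,c)
spo result:
nodes: 0:vx, 1:vx, 2:vx, 3:vx, 4:vx, 6:vx, 7:tri, 8:tri, 10:vx, 11:vx, 12:vx, 13:tri, 14:tri, 15:tri, 16:tri
edges: (7,2,c); (7,3,c); (7,4,c); (8,2,c); (8,3,c); (8,4,c); (13,4,c); (13,10,c); (13,12,c); (14,2,c); (14,10,c); (14,11,c); (15,3,c); (15,11,c); (15,12,c); (16,10,c); (16,11,c); (16,12,c)


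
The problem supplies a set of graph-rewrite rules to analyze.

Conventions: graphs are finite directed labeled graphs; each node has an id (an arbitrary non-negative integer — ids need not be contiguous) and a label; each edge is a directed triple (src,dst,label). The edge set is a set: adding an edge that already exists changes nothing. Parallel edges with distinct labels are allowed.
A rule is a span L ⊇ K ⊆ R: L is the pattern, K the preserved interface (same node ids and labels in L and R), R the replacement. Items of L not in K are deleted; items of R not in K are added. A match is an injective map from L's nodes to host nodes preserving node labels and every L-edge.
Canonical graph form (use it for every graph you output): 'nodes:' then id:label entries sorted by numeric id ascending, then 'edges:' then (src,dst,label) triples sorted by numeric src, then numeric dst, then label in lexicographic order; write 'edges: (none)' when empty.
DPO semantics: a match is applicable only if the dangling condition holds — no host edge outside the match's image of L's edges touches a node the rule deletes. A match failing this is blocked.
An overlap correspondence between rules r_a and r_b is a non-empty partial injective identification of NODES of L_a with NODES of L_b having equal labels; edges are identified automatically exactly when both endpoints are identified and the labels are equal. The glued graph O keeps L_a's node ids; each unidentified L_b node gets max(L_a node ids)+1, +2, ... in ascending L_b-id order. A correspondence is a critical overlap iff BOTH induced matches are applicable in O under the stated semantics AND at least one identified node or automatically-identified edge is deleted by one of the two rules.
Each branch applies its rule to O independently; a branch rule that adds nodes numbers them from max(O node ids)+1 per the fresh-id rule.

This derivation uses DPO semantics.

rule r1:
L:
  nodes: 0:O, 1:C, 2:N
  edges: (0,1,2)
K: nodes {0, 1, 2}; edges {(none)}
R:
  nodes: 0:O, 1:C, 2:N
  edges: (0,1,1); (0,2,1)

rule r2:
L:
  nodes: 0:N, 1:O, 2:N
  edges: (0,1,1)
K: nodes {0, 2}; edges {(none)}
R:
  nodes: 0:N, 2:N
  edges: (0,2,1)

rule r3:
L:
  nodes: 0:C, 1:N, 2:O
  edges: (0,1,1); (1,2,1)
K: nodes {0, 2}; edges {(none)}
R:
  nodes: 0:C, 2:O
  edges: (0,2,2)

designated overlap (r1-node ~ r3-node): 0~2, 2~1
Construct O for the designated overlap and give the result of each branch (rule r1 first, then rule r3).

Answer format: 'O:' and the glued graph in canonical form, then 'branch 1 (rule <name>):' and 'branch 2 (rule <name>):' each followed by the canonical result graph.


O:
nodes: 0:O, 1:C, 2:N, 3:C
edges: (0,1,2); (2,0,1); (3,2,1)
branch 1 (rule r1):
nodes: 0:O, 1:C, 2:N, 3:C
edges: (0,1,1); (0,2,1); (2,0,1); (3,2,1)
branch 2 (rule r3):
nodes: 0:O, 1:C, 3:C
edges: (0,1,2); (3,0,2)


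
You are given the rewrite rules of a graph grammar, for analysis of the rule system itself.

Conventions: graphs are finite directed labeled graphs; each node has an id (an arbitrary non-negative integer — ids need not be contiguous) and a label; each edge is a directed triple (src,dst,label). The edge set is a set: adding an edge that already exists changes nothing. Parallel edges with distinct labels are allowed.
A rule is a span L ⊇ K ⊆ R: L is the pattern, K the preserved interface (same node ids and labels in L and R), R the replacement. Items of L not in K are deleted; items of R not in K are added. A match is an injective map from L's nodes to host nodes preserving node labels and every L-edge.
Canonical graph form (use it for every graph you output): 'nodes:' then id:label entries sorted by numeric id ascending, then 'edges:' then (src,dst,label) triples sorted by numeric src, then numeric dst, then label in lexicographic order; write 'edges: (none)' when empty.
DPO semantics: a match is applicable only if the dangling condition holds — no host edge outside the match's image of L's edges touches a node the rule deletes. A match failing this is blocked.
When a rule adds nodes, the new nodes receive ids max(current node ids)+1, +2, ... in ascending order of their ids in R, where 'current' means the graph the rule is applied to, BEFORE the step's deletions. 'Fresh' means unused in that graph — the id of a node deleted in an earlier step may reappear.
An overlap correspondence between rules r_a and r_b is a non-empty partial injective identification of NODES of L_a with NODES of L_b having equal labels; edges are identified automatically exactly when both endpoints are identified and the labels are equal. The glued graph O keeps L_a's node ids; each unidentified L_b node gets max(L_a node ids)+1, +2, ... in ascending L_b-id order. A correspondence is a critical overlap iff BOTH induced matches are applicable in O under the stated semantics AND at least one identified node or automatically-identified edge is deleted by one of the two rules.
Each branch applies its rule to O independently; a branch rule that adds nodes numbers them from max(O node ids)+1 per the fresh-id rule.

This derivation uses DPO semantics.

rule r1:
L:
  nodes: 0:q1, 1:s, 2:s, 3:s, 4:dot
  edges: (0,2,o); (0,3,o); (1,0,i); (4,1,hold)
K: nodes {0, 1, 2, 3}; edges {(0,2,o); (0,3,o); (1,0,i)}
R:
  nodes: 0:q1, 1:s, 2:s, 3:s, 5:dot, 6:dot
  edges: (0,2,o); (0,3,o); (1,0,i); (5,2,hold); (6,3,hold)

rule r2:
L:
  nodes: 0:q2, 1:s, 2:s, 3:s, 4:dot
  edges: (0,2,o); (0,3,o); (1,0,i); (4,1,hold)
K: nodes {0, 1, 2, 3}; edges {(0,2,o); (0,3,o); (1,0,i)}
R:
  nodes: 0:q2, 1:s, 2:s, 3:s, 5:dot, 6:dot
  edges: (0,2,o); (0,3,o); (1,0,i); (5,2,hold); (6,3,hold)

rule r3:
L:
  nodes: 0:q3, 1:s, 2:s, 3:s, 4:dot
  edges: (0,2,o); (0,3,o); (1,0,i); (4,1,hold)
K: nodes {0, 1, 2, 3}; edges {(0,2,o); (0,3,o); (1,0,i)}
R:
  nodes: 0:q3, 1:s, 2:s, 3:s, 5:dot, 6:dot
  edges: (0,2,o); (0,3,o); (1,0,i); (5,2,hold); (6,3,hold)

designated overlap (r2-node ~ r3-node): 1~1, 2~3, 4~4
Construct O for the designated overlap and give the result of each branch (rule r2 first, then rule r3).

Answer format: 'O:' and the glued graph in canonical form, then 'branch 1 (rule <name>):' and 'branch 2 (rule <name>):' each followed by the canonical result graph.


O:
nodes: 0:q2, 1:s, 2:s, 3:s, 4:dot, 5:q3, 6:s
edges: (0,2,o); (0,3,o); (1,0,i); (1,5,i); (4,1,hold); (5,2,o); (5,6,o)
branch 1 (rule r2):
nodes: 0:q2, 1:s, 2:s, 3:s, 5:q3, 6:s, 7:dot, 8:dot
edges: (0,2,o); (0,3,o); (1,0,i); (1,5,i); (5,2,o); (5,6,o); (7,2,hold); (8,3,hold)
branch 2 (rule r3):
nodes: 0:q2, 1:s, 2:s, 3:s, 5:q3, 6:s, 7:dot, 8:dot
edges: (0,2,o); (0,3,o); (1,0,i); (1,5,i); (5,2,o); (5,6,o); (7,6,hold); (8,2,hold)


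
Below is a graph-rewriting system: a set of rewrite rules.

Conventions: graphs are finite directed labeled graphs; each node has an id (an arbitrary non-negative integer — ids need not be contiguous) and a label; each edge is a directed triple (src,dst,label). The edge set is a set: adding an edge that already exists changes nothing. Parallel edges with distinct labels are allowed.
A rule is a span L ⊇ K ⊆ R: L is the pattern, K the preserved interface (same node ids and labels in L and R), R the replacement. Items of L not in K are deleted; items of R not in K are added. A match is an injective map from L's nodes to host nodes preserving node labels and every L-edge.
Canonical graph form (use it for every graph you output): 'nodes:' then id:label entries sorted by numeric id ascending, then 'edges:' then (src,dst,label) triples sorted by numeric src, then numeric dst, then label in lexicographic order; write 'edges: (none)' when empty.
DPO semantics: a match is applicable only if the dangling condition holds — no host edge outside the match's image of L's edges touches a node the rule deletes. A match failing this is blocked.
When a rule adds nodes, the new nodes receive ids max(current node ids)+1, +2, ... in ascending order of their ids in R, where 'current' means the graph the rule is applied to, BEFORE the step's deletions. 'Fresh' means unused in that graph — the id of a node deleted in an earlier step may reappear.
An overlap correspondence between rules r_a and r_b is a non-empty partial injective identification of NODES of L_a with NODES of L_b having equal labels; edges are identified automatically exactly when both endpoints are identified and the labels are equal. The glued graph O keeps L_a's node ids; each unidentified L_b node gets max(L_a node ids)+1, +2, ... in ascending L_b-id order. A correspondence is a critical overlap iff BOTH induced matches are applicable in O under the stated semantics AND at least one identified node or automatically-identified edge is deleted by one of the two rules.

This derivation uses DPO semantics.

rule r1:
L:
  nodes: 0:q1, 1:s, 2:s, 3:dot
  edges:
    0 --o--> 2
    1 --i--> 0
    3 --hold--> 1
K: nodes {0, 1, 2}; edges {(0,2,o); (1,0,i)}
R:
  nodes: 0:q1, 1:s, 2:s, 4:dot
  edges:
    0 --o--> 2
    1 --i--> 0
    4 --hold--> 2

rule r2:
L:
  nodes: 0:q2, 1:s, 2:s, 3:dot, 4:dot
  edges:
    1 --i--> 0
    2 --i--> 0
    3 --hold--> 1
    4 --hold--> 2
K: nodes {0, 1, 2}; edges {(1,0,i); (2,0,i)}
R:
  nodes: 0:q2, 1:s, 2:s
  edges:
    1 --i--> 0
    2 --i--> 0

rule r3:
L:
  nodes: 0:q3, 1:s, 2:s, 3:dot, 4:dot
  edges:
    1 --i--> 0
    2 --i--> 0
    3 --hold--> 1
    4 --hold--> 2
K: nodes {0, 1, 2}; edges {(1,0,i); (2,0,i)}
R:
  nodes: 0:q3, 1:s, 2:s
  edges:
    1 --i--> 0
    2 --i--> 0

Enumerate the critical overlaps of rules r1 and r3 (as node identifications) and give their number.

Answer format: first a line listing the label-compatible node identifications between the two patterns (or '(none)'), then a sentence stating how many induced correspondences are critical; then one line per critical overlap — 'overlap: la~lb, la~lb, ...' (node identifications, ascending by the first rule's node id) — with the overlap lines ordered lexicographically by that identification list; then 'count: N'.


label-compatible node identifications between L(r1) and L(r3): 1~1, 1~2, 2~1, 2~2, 3~3, 3~4
4 of the induced correspondences are critical overlaps of r1 and r3.
overlap: 1~1, 2~2, 3~3
overlap: 1~1, 3~3
overlap: 1~2, 2~1, 3~4
overlap: 1~2, 3~4
count: 4


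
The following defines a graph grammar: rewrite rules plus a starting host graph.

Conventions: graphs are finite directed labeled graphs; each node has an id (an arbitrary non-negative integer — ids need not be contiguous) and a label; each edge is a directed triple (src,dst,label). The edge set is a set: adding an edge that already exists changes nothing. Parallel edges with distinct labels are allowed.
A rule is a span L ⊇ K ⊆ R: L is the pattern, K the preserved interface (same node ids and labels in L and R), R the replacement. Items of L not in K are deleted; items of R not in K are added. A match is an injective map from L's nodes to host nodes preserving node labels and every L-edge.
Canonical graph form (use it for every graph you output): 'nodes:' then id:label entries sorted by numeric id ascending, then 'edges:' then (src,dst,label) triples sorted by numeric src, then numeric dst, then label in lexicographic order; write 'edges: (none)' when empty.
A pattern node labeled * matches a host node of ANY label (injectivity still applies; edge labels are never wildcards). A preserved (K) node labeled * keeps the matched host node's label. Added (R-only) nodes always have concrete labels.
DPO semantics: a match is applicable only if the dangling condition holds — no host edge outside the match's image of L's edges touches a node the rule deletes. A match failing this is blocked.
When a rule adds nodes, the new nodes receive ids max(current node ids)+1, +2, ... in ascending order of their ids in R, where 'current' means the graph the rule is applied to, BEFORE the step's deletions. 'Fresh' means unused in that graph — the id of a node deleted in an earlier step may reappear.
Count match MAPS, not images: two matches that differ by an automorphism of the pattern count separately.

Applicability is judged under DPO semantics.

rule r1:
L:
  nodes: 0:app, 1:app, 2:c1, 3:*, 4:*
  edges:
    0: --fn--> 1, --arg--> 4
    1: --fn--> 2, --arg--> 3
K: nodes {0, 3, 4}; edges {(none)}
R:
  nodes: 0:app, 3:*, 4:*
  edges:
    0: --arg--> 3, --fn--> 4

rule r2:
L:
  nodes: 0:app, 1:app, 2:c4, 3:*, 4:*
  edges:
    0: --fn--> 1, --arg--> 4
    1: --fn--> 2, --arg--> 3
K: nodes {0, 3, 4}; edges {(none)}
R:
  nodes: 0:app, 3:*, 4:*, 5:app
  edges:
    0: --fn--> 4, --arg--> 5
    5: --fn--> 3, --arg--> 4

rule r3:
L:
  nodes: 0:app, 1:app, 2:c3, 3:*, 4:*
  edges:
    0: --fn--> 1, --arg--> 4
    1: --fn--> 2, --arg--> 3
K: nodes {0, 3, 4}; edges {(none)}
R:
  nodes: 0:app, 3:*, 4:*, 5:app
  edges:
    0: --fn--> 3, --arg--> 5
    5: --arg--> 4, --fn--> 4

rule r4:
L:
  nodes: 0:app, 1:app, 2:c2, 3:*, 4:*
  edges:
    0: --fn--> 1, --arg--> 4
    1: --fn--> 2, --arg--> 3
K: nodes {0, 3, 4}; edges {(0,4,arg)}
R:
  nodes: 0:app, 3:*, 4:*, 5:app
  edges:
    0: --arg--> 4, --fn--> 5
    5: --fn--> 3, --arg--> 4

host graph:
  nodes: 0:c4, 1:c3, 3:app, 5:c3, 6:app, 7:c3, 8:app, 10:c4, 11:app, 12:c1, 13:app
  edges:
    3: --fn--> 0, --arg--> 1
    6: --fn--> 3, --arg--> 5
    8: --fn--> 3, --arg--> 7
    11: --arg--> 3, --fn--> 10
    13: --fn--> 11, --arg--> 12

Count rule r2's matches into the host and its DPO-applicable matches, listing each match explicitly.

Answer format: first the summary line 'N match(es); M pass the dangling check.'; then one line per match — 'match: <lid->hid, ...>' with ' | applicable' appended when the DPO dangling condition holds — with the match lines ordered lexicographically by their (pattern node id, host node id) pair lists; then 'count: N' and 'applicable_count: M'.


3 match(es); 1 pass the dangling check.
match: 0->6, 1->3, 2->0, 3->1, 4->5
match: 0->8, 1->3, 2->0, 3->1, 4->7
match: 0->13, 1->11, 2->10, 3->3, 4->12 | applicable
count: 3
applicable_count: 1


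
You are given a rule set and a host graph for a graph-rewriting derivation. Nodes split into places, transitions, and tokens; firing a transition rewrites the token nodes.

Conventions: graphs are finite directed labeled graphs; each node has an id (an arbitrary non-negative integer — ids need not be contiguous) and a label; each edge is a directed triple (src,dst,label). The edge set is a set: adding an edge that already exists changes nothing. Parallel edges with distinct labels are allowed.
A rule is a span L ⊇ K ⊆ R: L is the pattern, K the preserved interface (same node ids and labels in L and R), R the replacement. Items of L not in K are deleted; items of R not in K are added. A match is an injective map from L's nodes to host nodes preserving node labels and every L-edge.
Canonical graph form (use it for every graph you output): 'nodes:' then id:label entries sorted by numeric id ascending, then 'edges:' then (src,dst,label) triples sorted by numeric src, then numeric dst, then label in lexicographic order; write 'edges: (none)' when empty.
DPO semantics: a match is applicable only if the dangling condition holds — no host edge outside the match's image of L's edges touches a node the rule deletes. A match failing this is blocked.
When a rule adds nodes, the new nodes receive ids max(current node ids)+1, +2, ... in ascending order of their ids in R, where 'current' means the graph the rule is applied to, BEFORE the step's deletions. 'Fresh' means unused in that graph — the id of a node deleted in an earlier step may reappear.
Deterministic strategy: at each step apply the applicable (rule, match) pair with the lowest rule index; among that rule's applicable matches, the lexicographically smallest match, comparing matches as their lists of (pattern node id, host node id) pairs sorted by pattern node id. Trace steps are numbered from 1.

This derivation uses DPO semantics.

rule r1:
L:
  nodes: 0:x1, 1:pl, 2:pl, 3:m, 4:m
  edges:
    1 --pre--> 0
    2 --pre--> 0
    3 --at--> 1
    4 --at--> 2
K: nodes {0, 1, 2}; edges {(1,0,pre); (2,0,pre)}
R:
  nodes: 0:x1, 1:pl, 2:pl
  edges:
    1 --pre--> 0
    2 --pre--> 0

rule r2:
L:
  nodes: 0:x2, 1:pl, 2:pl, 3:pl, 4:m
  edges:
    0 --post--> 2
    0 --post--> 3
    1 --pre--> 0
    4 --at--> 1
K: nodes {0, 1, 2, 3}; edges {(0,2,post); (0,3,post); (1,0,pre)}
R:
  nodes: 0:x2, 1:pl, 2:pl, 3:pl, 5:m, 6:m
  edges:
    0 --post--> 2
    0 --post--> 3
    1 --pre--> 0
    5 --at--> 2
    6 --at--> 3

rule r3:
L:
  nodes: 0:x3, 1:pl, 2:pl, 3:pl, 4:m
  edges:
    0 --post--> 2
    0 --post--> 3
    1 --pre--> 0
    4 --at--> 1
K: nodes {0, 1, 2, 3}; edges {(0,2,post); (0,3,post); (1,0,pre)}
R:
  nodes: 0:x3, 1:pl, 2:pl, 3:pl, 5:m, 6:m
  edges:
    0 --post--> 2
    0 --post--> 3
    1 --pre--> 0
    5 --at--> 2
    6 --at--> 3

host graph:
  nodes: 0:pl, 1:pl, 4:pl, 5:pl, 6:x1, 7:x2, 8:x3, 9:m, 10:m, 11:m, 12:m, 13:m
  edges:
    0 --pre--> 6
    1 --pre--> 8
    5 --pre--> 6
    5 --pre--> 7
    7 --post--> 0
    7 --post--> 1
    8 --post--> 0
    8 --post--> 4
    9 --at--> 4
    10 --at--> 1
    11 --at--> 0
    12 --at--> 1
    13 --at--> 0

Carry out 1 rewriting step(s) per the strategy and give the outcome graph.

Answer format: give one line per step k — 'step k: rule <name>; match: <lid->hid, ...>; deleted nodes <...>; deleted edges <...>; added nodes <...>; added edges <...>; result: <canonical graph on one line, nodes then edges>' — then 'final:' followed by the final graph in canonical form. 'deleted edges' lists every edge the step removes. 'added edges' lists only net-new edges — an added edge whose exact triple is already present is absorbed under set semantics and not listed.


step 1: rule r3; match: 0->8, 1->1, 2->0, 3->4, 4->10; deleted nodes 10; deleted edges (10,1,at); added nodes 14, 15; added edges (14,0,at); (15,4,at); result: nodes: 0:pl, 1:pl, 4:pl, 5:pl, 6:x1, 7:x2, 8:x3, 9:m, 11:m, 12:m, 13:m, 14:m, 15:m edges: (0,6,pre); (1,8,pre); (5,6,pre); (5,7,pre); (7,0,post); (7,1,post); (8,0,post); (8,4,post); (9,4,at); (11,0,at); (12,1,at); (13,0,at); (14,0,at); (15,4,at)
final:
nodes: 0:pl, 1:pl, 4:pl, 5:pl, 6:x1, 7:x2, 8:x3, 9:m, 11:m, 12:m, 13:m, 14:m, 15:m
edges: (0,6,pre); (1,8,pre); (5,6,pre); (5,7,pre); (7,0,post); (7,1,post); (8,0,post); (8,4,post); (9,4,at); (11,0,at); (12,1,at); (13,0,at); (14,0,at); (15,4,at)


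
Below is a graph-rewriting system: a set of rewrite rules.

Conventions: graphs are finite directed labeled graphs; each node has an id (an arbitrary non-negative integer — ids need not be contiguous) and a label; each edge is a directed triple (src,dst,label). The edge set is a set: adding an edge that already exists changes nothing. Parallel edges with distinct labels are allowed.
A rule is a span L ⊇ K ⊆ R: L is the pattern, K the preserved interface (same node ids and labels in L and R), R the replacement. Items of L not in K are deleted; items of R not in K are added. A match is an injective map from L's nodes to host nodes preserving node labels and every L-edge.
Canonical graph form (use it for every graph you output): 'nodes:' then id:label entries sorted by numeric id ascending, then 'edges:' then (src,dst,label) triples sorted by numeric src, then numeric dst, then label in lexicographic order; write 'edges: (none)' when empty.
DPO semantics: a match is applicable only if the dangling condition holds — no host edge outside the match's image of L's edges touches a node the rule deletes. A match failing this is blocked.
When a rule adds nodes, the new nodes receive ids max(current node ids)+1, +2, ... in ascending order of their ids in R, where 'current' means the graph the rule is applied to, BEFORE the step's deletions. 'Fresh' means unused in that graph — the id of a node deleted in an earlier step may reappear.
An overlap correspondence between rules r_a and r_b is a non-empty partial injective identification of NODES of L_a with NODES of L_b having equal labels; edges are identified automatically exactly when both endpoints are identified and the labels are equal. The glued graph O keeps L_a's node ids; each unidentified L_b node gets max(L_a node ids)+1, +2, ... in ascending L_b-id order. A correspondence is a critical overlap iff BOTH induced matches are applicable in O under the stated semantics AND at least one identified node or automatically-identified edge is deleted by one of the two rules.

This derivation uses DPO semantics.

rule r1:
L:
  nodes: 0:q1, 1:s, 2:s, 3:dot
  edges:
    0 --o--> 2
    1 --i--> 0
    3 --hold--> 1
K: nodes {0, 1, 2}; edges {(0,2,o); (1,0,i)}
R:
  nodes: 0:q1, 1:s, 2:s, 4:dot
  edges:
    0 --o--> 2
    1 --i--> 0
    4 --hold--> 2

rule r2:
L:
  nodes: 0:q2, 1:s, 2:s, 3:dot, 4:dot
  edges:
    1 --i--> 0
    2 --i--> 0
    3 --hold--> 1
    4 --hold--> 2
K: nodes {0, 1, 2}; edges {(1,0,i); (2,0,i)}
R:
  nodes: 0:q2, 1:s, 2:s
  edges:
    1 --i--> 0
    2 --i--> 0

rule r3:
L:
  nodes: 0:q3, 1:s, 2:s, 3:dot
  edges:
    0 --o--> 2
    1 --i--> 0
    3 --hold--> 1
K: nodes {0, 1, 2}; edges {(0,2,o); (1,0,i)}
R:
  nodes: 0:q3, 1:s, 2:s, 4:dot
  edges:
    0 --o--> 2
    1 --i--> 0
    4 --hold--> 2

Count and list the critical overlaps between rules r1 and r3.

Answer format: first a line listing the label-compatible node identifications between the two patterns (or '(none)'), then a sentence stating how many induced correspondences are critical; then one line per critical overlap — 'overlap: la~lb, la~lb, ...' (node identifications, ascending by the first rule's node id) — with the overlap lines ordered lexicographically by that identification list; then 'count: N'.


label-compatible node identifications between L(r1) and L(r3): 1~1, 1~2, 2~1, 2~2, 3~3
2 of the induced correspondences are critical overlaps of r1 and r3.
overlap: 1~1, 2~2, 3~3
overlap: 1~1, 3~3
count: 2
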